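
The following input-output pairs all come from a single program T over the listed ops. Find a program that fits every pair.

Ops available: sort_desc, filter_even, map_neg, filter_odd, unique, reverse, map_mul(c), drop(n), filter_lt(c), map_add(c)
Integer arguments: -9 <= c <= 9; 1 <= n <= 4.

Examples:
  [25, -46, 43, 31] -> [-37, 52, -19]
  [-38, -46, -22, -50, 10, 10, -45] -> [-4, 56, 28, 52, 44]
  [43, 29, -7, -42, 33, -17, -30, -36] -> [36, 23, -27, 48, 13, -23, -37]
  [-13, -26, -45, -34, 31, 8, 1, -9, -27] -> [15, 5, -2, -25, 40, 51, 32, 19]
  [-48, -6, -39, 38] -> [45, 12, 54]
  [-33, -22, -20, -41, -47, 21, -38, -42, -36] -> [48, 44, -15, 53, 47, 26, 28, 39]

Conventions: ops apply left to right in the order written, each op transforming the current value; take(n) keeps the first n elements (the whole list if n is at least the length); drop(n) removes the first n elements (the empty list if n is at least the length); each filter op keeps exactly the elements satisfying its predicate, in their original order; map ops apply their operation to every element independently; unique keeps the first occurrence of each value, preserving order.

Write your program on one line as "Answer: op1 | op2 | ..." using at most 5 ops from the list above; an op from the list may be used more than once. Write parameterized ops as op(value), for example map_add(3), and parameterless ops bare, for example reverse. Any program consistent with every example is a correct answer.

reverse | map_add(-6) | unique | drop(1) | map_neg

Check, running the answer program on each example:
  [25, -46, 43, 31] -> [31, 43, -46, 25] -> [25, 37, -52, 19] -> [25, 37, -52, 19] -> [37, -52, 19] -> [-37, 52, -19]
  [-38, -46, -22, -50, 10, 10, -45] -> [-45, 10, 10, -50, -22, -46, -38] -> [-51, 4, 4, -56, -28, -52, -44] -> [-51, 4, -56, -28, -52, -44] -> [4, -56, -28, -52, -44] -> [-4, 56, 28, 52, 44]
  [43, 29, -7, -42, 33, -17, -30, -36] -> [-36, -30, -17, 33, -42, -7, 29, 43] -> [-42, -36, -23, 27, -48, -13, 23, 37] -> [-42, -36, -23, 27, -48, -13, 23, 37] -> [-36, -23, 27, -48, -13, 23, 37] -> [36, 23, -27, 48, 13, -23, -37]
  [-13, -26, -45, -34, 31, 8, 1, -9, -27] -> [-27, -9, 1, 8, 31, -34, -45, -26, -13] -> [-33, -15, -5, 2, 25, -40, -51, -32, -19] -> [-33, -15, -5, 2, 25, -40, -51, -32, -19] -> [-15, -5, 2, 25, -40, -51, -32, -19] -> [15, 5, -2, -25, 40, 51, 32, 19]
  [-48, -6, -39, 38] -> [38, -39, -6, -48] -> [32, -45, -12, -54] -> [32, -45, -12, -54] -> [-45, -12, -54] -> [45, 12, 54]
  [-33, -22, -20, -41, -47, 21, -38, -42, -36] -> [-36, -42, -38, 21, -47, -41, -20, -22, -33] -> [-42, -48, -44, 15, -53, -47, -26, -28, -39] -> [-42, -48, -44, 15, -53, -47, -26, -28, -39] -> [-48, -44, 15, -53, -47, -26, -28, -39] -> [48, 44, -15, 53, 47, 26, 28, 39]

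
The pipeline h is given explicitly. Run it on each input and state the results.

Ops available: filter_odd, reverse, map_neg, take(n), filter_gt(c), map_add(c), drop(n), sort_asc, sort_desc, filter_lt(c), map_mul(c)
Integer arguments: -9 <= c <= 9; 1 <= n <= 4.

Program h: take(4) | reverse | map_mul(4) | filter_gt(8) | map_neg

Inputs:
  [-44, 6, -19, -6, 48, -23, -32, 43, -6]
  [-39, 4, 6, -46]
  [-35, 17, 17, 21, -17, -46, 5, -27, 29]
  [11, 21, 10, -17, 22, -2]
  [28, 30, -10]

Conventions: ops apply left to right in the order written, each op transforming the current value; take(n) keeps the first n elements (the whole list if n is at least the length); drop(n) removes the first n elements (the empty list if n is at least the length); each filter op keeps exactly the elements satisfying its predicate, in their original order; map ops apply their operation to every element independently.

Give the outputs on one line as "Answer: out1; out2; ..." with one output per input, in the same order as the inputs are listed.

[-24]; [-24, -16]; [-84, -68, -68]; [-40, -84, -44]; [-120, -112]

Execution, op by op:
  [-44, 6, -19, -6, 48, -23, -32, 43, -6] -> [-44, 6, -19, -6] -> [-6, -19, 6, -44] -> [-24, -76, 24, -176] -> [24] -> [-24]
  [-39, 4, 6, -46] -> [-39, 4, 6, -46] -> [-46, 6, 4, -39] -> [-184, 24, 16, -156] -> [24, 16] -> [-24, -16]
  [-35, 17, 17, 21, -17, -46, 5, -27, 29] -> [-35, 17, 17, 21] -> [21, 17, 17, -35] -> [84, 68, 68, -140] -> [84, 68, 68] -> [-84, -68, -68]
  [11, 21, 10, -17, 22, -2] -> [11, 21, 10, -17] -> [-17, 10, 21, 11] -> [-68, 40, 84, 44] -> [40, 84, 44] -> [-40, -84, -44]
  [28, 30, -10] -> [28, 30, -10] -> [-10, 30, 28] -> [-40, 120, 112] -> [120, 112] -> [-120, -112]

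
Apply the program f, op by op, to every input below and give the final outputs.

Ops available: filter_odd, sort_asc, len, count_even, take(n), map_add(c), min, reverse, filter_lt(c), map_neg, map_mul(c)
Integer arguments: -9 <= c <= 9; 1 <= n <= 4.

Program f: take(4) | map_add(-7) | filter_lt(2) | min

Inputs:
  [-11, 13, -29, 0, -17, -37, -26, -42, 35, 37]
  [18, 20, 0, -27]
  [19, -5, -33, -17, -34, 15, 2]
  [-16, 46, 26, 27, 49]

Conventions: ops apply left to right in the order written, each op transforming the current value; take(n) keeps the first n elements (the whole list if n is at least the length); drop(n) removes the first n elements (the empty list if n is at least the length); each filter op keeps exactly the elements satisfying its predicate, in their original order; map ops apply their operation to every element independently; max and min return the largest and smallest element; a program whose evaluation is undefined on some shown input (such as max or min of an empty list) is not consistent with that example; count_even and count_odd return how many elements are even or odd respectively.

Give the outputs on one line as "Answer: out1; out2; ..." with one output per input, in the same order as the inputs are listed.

-36; -34; -40; -23

Execution, op by op:
  [-11, 13, -29, 0, -17, -37, -26, -42, 35, 37] -> [-11, 13, -29, 0] -> [-18, 6, -36, -7] -> [-18, -36, -7] -> -36
  [18, 20, 0, -27] -> [18, 20, 0, -27] -> [11, 13, -7, -34] -> [-7, -34] -> -34
  [19, -5, -33, -17, -34, 15, 2] -> [19, -5, -33, -17] -> [12, -12, -40, -24] -> [-12, -40, -24] -> -40
  [-16, 46, 26, 27, 49] -> [-16, 46, 26, 27] -> [-23, 39, 19, 20] -> [-23] -> -23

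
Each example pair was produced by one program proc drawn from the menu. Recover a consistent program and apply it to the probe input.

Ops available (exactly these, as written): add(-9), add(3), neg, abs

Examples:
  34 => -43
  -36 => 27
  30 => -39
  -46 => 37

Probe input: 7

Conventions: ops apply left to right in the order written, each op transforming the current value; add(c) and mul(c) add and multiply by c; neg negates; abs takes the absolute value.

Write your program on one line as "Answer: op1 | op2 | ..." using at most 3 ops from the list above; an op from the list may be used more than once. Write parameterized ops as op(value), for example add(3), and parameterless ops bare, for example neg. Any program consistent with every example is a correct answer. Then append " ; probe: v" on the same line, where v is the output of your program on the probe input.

neg | add(-9) ; probe: -16

Check, running the answer program on each example:
  34 -> -34 -> -43
  -36 -> 36 -> 27
  30 -> -30 -> -39
  -46 -> 46 -> 37
  probe: 7 -> -7 -> -16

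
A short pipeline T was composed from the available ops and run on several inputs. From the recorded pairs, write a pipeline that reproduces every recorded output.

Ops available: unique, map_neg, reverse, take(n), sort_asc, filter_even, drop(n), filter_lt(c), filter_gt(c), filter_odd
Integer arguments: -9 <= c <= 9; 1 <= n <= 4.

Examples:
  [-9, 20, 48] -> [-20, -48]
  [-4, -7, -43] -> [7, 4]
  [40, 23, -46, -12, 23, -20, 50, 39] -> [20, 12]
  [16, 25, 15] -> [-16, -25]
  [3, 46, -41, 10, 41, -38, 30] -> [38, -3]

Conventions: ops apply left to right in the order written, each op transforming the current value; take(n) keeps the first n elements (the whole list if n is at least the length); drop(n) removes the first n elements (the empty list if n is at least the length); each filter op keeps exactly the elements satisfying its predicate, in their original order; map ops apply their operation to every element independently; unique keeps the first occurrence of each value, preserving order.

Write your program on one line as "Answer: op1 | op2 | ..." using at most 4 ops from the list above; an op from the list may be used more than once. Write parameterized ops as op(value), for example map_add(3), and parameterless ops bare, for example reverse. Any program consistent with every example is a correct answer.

sort_asc | map_neg | drop(1) | take(2)

Check, running the answer program on each example:
  [-9, 20, 48] -> [-9, 20, 48] -> [9, -20, -48] -> [-20, -48] -> [-20, -48]
  [-4, -7, -43] -> [-43, -7, -4] -> [43, 7, 4] -> [7, 4] -> [7, 4]
  [40, 23, -46, -12, 23, -20, 50, 39] -> [-46, -20, -12, 23, 23, 39, 40, 50] -> [46, 20, 12, -23, -23, -39, -40, -50] -> [20, 12, -23, -23, -39, -40, -50] -> [20, 12]
  [16, 25, 15] -> [15, 16, 25] -> [-15, -16, -25] -> [-16, -25] -> [-16, -25]
  [3, 46, -41, 10, 41, -38, 30] -> [-41, -38, 3, 10, 30, 41, 46] -> [41, 38, -3, -10, -30, -41, -46] -> [38, -3, -10, -30, -41, -46] -> [38, -3]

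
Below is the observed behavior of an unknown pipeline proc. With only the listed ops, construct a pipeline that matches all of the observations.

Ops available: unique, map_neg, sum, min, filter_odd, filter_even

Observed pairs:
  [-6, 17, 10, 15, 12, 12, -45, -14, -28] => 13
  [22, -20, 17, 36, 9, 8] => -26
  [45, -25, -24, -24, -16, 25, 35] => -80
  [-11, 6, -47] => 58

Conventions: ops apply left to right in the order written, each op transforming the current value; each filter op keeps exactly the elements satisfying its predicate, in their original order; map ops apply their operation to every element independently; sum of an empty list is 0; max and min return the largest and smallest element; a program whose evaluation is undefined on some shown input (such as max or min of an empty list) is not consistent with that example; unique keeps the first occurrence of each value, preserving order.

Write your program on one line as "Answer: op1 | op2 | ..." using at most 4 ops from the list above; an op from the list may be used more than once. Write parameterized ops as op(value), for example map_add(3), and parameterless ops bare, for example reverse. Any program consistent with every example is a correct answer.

map_neg | unique | filter_odd | sum

Check, running the answer program on each example:
  [-6, 17, 10, 15, 12, 12, -45, -14, -28] -> [6, -17, -10, -15, -12, -12, 45, 14, 28] -> [6, -17, -10, -15, -12, 45, 14, 28] -> [-17, -15, 45] -> 13
  [22, -20, 17, 36, 9, 8] -> [-22, 20, -17, -36, -9, -8] -> [-22, 20, -17, -36, -9, -8] -> [-17, -9] -> -26
  [45, -25, -24, -24, -16, 25, 35] -> [-45, 25, 24, 24, 16, -25, -35] -> [-45, 25, 24, 16, -25, -35] -> [-45, 25, -25, -35] -> -80
  [-11, 6, -47] -> [11, -6, 47] -> [11, -6, 47] -> [11, 47] -> 58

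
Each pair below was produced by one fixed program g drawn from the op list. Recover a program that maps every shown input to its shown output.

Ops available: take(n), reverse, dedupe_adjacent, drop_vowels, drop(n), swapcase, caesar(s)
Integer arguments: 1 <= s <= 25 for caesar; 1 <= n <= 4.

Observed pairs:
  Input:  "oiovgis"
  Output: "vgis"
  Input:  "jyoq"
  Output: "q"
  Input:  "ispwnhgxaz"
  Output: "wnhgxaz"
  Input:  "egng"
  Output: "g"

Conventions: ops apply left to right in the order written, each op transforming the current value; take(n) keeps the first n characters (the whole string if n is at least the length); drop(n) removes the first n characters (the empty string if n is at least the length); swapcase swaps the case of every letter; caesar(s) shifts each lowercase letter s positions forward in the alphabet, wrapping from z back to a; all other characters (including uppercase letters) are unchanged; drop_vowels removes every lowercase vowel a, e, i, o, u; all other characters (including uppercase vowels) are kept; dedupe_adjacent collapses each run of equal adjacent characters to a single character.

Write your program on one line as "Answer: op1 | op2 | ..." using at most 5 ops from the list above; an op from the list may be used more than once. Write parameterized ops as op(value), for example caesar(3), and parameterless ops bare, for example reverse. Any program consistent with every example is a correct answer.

swapcase | drop(2) | swapcase | drop(1)

Check, running the answer program on each example:
  "oiovgis" -> "OIOVGIS" -> "OVGIS" -> "ovgis" -> "vgis"
  "jyoq" -> "JYOQ" -> "OQ" -> "oq" -> "q"
  "ispwnhgxaz" -> "ISPWNHGXAZ" -> "PWNHGXAZ" -> "pwnhgxaz" -> "wnhgxaz"
  "egng" -> "EGNG" -> "NG" -> "ng" -> "g"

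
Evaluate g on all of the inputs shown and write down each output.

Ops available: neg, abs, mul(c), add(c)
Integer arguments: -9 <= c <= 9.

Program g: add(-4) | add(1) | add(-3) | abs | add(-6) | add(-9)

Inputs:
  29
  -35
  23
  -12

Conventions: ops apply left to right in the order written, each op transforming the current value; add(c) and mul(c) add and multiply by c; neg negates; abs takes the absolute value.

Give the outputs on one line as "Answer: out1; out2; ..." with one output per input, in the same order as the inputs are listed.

Execution, op by op:
  29 -> 25 -> 26 -> 23 -> 23 -> 17 -> 8
  -35 -> -39 -> -38 -> -41 -> 41 -> 35 -> 26
  23 -> 19 -> 20 -> 17 -> 17 -> 11 -> 2
  -12 -> -16 -> -15 -> -18 -> 18 -> 12 -> 3

8; 26; 2; 3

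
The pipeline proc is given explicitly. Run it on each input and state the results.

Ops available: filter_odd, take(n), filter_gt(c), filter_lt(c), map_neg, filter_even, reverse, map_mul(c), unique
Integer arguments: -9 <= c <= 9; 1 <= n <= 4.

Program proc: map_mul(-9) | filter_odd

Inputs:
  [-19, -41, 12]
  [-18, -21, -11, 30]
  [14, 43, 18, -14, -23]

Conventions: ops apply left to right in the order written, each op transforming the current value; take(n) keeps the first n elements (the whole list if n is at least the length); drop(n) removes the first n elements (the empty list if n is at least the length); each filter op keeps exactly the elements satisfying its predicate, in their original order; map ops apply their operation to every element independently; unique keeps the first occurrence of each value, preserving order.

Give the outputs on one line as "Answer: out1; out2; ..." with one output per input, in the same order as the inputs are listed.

[171, 369]; [189, 99]; [-387, 207]

Execution, op by op:
  [-19, -41, 12] -> [171, 369, -108] -> [171, 369]
  [-18, -21, -11, 30] -> [162, 189, 99, -270] -> [189, 99]
  [14, 43, 18, -14, -23] -> [-126, -387, -162, 126, 207] -> [-387, 207]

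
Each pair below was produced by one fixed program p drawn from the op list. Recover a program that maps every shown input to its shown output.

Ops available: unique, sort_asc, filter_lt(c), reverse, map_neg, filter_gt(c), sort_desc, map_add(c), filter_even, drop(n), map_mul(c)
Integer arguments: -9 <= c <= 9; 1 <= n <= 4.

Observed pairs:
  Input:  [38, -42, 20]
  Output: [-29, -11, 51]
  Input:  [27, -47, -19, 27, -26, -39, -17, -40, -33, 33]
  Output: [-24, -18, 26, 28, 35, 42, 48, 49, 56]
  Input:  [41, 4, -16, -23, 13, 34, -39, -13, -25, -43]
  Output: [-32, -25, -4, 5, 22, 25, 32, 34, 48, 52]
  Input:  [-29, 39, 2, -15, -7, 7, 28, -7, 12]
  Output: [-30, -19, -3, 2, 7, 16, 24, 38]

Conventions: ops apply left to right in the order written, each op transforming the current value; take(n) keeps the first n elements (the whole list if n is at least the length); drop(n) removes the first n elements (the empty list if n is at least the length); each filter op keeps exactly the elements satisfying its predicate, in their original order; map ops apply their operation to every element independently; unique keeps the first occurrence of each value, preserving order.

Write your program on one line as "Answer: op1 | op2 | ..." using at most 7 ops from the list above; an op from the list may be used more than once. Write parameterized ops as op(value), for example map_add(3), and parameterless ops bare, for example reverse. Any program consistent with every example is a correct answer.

unique | reverse | sort_asc | sort_desc | map_add(-9) | map_neg

Check, running the answer program on each example:
  [38, -42, 20] -> [38, -42, 20] -> [20, -42, 38] -> [-42, 20, 38] -> [38, 20, -42] -> [29, 11, -51] -> [-29, -11, 51]
  [27, -47, -19, 27, -26, -39, -17, -40, -33, 33] -> [27, -47, -19, -26, -39, -17, -40, -33, 33] -> [33, -33, -40, -17, -39, -26, -19, -47, 27] -> [-47, -40, -39, -33, -26, -19, -17, 27, 33] -> [33, 27, -17, -19, -26, -33, -39, -40, -47] -> [24, 18, -26, -28, -35, -42, -48, -49, -56] -> [-24, -18, 26, 28, 35, 42, 48, 49, 56]
  [41, 4, -16, -23, 13, 34, -39, -13, -25, -43] -> [41, 4, -16, -23, 13, 34, -39, -13, -25, -43] -> [-43, -25, -13, -39, 34, 13, -23, -16, 4, 41] -> [-43, -39, -25, -23, -16, -13, 4, 13, 34, 41] -> [41, 34, 13, 4, -13, -16, -23, -25, -39, -43] -> [32, 25, 4, -5, -22, -25, -32, -34, -48, -52] -> [-32, -25, -4, 5, 22, 25, 32, 34, 48, 52]
  [-29, 39, 2, -15, -7, 7, 28, -7, 12] -> [-29, 39, 2, -15, -7, 7, 28, 12] -> [12, 28, 7, -7, -15, 2, 39, -29] -> [-29, -15, -7, 2, 7, 12, 28, 39] -> [39, 28, 12, 7, 2, -7, -15, -29] -> [30, 19, 3, -2, -7, -16, -24, -38] -> [-30, -19, -3, 2, 7, 16, 24, 38]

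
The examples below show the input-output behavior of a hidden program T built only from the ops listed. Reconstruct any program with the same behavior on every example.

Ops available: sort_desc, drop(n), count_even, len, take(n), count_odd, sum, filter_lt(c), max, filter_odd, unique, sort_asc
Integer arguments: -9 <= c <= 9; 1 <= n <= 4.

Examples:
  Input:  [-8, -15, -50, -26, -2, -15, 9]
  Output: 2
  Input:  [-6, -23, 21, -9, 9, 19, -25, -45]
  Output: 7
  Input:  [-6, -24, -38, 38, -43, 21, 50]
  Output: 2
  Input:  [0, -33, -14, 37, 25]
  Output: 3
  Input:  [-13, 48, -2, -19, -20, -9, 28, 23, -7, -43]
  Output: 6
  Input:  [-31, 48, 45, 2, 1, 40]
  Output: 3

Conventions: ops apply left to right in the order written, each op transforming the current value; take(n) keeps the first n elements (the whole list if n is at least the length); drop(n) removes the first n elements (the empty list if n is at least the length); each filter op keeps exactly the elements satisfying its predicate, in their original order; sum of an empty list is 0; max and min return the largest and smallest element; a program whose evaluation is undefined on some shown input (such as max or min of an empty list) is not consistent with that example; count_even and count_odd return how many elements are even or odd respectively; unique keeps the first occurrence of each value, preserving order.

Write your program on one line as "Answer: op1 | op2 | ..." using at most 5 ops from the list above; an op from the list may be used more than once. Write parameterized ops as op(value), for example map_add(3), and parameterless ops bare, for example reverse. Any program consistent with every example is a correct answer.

unique | sort_desc | filter_odd | count_odd

Check, running the answer program on each example:
  [-8, -15, -50, -26, -2, -15, 9] -> [-8, -15, -50, -26, -2, 9] -> [9, -2, -8, -15, -26, -50] -> [9, -15] -> 2
  [-6, -23, 21, -9, 9, 19, -25, -45] -> [-6, -23, 21, -9, 9, 19, -25, -45] -> [21, 19, 9, -6, -9, -23, -25, -45] -> [21, 19, 9, -9, -23, -25, -45] -> 7
  [-6, -24, -38, 38, -43, 21, 50] -> [-6, -24, -38, 38, -43, 21, 50] -> [50, 38, 21, -6, -24, -38, -43] -> [21, -43] -> 2
  [0, -33, -14, 37, 25] -> [0, -33, -14, 37, 25] -> [37, 25, 0, -14, -33] -> [37, 25, -33] -> 3
  [-13, 48, -2, -19, -20, -9, 28, 23, -7, -43] -> [-13, 48, -2, -19, -20, -9, 28, 23, -7, -43] -> [48, 28, 23, -2, -7, -9, -13, -19, -20, -43] -> [23, -7, -9, -13, -19, -43] -> 6
  [-31, 48, 45, 2, 1, 40] -> [-31, 48, 45, 2, 1, 40] -> [48, 45, 40, 2, 1, -31] -> [45, 1, -31] -> 3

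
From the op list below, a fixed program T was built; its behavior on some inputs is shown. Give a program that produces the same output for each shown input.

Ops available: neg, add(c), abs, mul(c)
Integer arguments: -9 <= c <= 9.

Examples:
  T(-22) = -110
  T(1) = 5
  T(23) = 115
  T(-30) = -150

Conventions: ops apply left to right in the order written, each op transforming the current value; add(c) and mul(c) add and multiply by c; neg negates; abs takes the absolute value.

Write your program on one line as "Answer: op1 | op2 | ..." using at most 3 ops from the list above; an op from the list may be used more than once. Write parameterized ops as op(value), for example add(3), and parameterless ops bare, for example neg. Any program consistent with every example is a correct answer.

neg | mul(-5)

Check, running the answer program on each example:
  -22 -> 22 -> -110
  1 -> -1 -> 5
  23 -> -23 -> 115
  -30 -> 30 -> -150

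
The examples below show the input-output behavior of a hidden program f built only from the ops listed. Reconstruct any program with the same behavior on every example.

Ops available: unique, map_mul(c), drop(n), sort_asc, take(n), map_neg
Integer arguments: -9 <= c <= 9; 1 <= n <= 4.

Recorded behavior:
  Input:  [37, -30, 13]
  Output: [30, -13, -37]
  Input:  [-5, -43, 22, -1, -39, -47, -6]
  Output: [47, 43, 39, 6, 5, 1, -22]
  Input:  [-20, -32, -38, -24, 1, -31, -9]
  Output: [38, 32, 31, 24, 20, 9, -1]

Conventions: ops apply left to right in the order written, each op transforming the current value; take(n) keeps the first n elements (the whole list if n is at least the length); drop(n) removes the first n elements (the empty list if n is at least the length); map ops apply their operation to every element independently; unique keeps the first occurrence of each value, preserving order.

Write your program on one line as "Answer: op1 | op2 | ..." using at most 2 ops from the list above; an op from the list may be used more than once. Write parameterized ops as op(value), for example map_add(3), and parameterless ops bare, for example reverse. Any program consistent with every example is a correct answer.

sort_asc | map_neg

Check, running the answer program on each example:
  [37, -30, 13] -> [-30, 13, 37] -> [30, -13, -37]
  [-5, -43, 22, -1, -39, -47, -6] -> [-47, -43, -39, -6, -5, -1, 22] -> [47, 43, 39, 6, 5, 1, -22]
  [-20, -32, -38, -24, 1, -31, -9] -> [-38, -32, -31, -24, -20, -9, 1] -> [38, 32, 31, 24, 20, 9, -1]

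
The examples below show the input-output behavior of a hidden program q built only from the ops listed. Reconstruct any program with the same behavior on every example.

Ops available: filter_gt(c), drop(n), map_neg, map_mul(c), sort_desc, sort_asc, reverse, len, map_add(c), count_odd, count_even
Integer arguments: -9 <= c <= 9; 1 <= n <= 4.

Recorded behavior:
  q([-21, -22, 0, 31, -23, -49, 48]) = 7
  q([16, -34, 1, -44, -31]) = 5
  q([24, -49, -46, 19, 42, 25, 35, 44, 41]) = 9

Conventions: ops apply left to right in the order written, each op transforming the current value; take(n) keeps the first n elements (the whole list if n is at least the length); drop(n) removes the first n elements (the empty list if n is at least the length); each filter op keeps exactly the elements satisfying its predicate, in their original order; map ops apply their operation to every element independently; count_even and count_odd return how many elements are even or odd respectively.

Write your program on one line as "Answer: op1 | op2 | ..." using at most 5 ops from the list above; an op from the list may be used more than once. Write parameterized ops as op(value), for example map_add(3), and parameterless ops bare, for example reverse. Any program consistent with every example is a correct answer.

map_mul(5) | map_mul(-4) | sort_desc | map_add(4) | count_even

Check, running the answer program on each example:
  [-21, -22, 0, 31, -23, -49, 48] -> [-105, -110, 0, 155, -115, -245, 240] -> [420, 440, 0, -620, 460, 980, -960] -> [980, 460, 440, 420, 0, -620, -960] -> [984, 464, 444, 424, 4, -616, -956] -> 7
  [16, -34, 1, -44, -31] -> [80, -170, 5, -220, -155] -> [-320, 680, -20, 880, 620] -> [880, 680, 620, -20, -320] -> [884, 684, 624, -16, -316] -> 5
  [24, -49, -46, 19, 42, 25, 35, 44, 41] -> [120, -245, -230, 95, 210, 125, 175, 220, 205] -> [-480, 980, 920, -380, -840, -500, -700, -880, -820] -> [980, 920, -380, -480, -500, -700, -820, -840, -880] -> [984, 924, -376, -476, -496, -696, -816, -836, -876] -> 9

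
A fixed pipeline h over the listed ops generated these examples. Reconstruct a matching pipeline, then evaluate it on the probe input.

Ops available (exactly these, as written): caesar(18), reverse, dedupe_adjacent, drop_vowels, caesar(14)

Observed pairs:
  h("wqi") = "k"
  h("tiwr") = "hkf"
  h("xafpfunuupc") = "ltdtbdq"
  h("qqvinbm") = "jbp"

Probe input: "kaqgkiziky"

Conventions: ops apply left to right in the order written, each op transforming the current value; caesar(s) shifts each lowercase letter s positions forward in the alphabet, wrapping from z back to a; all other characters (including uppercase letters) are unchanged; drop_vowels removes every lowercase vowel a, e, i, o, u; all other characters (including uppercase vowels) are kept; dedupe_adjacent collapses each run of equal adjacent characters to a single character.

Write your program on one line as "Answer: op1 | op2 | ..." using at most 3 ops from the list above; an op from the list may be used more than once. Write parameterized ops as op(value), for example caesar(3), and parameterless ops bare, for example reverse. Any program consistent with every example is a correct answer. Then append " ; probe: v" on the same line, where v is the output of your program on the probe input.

drop_vowels | caesar(14) | drop_vowels ; probe: "yynym"

Check, running the answer program on each example:
  "wqi" -> "wq" -> "ke" -> "k"
  "tiwr" -> "twr" -> "hkf" -> "hkf"
  "xafpfunuupc" -> "xfpfnpc" -> "ltdtbdq" -> "ltdtbdq"
  "qqvinbm" -> "qqvnbm" -> "eejbpa" -> "jbp"
  probe: "kaqgkiziky" -> "kqgkzky" -> "yeuynym" -> "yynym"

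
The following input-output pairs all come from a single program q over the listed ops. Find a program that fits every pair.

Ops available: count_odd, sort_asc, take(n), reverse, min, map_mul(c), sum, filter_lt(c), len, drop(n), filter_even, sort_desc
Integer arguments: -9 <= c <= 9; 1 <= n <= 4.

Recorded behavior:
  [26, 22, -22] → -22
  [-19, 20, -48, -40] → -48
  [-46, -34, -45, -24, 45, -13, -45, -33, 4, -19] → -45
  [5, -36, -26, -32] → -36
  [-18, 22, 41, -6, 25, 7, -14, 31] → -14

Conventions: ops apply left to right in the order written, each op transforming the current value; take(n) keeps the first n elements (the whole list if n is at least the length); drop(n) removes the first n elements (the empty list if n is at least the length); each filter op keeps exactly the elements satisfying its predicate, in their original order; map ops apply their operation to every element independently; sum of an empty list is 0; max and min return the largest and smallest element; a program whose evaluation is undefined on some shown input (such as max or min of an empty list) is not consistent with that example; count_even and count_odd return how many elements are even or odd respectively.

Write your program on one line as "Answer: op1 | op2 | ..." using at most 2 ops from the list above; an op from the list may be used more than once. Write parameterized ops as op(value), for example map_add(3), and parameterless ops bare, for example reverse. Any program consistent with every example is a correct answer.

drop(1) | min

Check, running the answer program on each example:
  [26, 22, -22] -> [22, -22] -> -22
  [-19, 20, -48, -40] -> [20, -48, -40] -> -48
  [-46, -34, -45, -24, 45, -13, -45, -33, 4, -19] -> [-34, -45, -24, 45, -13, -45, -33, 4, -19] -> -45
  [5, -36, -26, -32] -> [-36, -26, -32] -> -36
  [-18, 22, 41, -6, 25, 7, -14, 31] -> [22, 41, -6, 25, 7, -14, 31] -> -14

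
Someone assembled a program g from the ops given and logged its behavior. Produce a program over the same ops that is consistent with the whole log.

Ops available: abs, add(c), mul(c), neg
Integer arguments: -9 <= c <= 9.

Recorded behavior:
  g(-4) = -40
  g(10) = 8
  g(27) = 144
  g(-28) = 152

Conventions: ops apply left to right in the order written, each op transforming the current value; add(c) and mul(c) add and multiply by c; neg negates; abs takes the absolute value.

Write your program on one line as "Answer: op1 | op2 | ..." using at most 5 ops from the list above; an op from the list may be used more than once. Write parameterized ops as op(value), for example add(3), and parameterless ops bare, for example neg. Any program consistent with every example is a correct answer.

abs | add(-7) | neg | add(2) | mul(-8)

Check, running the answer program on each example:
  -4 -> 4 -> -3 -> 3 -> 5 -> -40
  10 -> 10 -> 3 -> -3 -> -1 -> 8
  27 -> 27 -> 20 -> -20 -> -18 -> 144
  -28 -> 28 -> 21 -> -21 -> -19 -> 152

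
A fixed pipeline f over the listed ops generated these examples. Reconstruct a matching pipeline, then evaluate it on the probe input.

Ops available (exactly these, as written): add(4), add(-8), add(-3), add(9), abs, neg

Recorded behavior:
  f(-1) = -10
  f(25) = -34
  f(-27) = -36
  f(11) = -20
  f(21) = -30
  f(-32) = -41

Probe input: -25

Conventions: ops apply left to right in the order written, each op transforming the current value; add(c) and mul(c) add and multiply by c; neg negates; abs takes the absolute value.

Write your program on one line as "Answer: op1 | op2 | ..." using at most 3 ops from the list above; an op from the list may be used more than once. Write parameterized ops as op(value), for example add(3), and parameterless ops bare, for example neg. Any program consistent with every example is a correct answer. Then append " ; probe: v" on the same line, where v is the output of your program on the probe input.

abs | add(9) | neg ; probe: -34

Check, running the answer program on each example:
  -1 -> 1 -> 10 -> -10
  25 -> 25 -> 34 -> -34
  -27 -> 27 -> 36 -> -36
  11 -> 11 -> 20 -> -20
  21 -> 21 -> 30 -> -30
  -32 -> 32 -> 41 -> -41
  probe: -25 -> 25 -> 34 -> -34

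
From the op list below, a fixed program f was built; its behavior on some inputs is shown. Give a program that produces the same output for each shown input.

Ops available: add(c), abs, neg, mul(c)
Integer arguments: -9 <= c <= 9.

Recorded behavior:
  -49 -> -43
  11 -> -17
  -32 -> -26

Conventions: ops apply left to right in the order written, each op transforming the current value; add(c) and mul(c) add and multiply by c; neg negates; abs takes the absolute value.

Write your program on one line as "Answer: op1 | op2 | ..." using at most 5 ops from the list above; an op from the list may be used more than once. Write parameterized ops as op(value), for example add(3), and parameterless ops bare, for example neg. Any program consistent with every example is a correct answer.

add(9) | add(-2) | add(-1) | abs | neg

Check, running the answer program on each example:
  -49 -> -40 -> -42 -> -43 -> 43 -> -43
  11 -> 20 -> 18 -> 17 -> 17 -> -17
  -32 -> -23 -> -25 -> -26 -> 26 -> -26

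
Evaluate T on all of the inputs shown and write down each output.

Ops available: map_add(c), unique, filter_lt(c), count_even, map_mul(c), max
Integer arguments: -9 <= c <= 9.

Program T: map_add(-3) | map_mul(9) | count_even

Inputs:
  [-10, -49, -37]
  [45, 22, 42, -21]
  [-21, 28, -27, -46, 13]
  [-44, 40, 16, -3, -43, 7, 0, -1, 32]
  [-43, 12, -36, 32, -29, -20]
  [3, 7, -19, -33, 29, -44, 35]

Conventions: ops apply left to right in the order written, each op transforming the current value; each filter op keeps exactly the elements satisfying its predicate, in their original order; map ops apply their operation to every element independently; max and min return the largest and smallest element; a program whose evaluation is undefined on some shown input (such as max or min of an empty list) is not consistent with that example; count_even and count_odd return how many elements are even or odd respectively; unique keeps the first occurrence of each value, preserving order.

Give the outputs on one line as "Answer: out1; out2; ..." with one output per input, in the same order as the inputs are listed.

Execution, op by op:
  [-10, -49, -37] -> [-13, -52, -40] -> [-117, -468, -360] -> 2
  [45, 22, 42, -21] -> [42, 19, 39, -24] -> [378, 171, 351, -216] -> 2
  [-21, 28, -27, -46, 13] -> [-24, 25, -30, -49, 10] -> [-216, 225, -270, -441, 90] -> 3
  [-44, 40, 16, -3, -43, 7, 0, -1, 32] -> [-47, 37, 13, -6, -46, 4, -3, -4, 29] -> [-423, 333, 117, -54, -414, 36, -27, -36, 261] -> 4
  [-43, 12, -36, 32, -29, -20] -> [-46, 9, -39, 29, -32, -23] -> [-414, 81, -351, 261, -288, -207] -> 2
  [3, 7, -19, -33, 29, -44, 35] -> [0, 4, -22, -36, 26, -47, 32] -> [0, 36, -198, -324, 234, -423, 288] -> 6

2; 2; 3; 4; 2; 6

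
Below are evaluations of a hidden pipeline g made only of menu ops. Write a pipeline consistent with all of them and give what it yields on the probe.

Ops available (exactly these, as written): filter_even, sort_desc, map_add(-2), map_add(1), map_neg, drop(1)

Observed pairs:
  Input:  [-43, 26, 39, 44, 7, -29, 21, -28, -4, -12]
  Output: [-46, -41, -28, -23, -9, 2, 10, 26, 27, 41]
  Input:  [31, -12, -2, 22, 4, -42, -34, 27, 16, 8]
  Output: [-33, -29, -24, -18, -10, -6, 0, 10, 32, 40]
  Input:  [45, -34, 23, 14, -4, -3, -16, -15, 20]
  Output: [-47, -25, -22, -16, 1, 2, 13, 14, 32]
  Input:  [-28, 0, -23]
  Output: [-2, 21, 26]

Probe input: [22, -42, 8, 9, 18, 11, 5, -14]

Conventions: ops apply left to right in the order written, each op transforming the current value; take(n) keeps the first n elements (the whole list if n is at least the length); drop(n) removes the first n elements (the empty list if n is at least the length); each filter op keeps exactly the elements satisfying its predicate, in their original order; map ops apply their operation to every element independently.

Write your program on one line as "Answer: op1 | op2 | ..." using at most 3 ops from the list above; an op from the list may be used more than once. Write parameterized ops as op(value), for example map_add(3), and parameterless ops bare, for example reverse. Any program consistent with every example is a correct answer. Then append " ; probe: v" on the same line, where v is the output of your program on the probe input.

sort_desc | map_neg | map_add(-2) ; probe: [-24, -20, -13, -11, -10, -7, 12, 40]

Check, running the answer program on each example:
  [-43, 26, 39, 44, 7, -29, 21, -28, -4, -12] -> [44, 39, 26, 21, 7, -4, -12, -28, -29, -43] -> [-44, -39, -26, -21, -7, 4, 12, 28, 29, 43] -> [-46, -41, -28, -23, -9, 2, 10, 26, 27, 41]
  [31, -12, -2, 22, 4, -42, -34, 27, 16, 8] -> [31, 27, 22, 16, 8, 4, -2, -12, -34, -42] -> [-31, -27, -22, -16, -8, -4, 2, 12, 34, 42] -> [-33, -29, -24, -18, -10, -6, 0, 10, 32, 40]
  [45, -34, 23, 14, -4, -3, -16, -15, 20] -> [45, 23, 20, 14, -3, -4, -15, -16, -34] -> [-45, -23, -20, -14, 3, 4, 15, 16, 34] -> [-47, -25, -22, -16, 1, 2, 13, 14, 32]
  [-28, 0, -23] -> [0, -23, -28] -> [0, 23, 28] -> [-2, 21, 26]
  probe: [22, -42, 8, 9, 18, 11, 5, -14] -> [22, 18, 11, 9, 8, 5, -14, -42] -> [-22, -18, -11, -9, -8, -5, 14, 42] -> [-24, -20, -13, -11, -10, -7, 12, 40]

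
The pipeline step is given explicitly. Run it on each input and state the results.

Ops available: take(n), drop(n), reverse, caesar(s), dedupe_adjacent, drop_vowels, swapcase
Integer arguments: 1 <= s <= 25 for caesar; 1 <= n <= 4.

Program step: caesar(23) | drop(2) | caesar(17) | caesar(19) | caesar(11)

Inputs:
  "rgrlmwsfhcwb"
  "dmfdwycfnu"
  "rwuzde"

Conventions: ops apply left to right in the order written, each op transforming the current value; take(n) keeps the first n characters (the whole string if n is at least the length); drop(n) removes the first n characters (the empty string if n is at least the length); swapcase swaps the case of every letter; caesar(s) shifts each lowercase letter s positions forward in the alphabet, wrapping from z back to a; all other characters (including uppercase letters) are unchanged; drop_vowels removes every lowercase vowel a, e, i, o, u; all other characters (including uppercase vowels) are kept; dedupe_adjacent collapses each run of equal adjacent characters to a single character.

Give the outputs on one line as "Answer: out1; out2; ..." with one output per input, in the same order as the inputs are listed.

"jdeokxzuot"; "xvoquxfm"; "mrvw"

Execution, op by op:
  "rgrlmwsfhcwb" -> "odoijtpcezty" -> "oijtpcezty" -> "fzakgtvqkp" -> "ystdzmojdi" -> "jdeokxzuot"
  "dmfdwycfnu" -> "ajcatvzckr" -> "catvzckr" -> "trkmqtbi" -> "mkdfjmub" -> "xvoquxfm"
  "rwuzde" -> "otrwab" -> "rwab" -> "inrs" -> "bgkl" -> "mrvw"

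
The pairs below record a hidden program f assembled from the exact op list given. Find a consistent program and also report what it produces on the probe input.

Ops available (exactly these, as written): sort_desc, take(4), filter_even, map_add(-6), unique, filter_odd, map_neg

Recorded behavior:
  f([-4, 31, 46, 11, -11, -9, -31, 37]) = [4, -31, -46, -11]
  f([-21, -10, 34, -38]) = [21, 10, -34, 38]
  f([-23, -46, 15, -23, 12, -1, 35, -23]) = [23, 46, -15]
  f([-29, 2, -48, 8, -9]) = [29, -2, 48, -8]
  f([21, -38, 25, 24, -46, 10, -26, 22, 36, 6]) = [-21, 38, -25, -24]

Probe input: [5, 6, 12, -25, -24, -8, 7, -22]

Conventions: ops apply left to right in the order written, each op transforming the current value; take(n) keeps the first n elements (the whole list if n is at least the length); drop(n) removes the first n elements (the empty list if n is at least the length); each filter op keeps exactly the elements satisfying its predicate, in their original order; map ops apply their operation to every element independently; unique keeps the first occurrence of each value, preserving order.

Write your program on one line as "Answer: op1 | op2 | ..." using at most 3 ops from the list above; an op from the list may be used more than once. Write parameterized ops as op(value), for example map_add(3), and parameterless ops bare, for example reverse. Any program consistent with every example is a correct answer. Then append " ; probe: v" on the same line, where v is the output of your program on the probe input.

take(4) | map_neg | unique ; probe: [-5, -6, -12, 25]

Check, running the answer program on each example:
  [-4, 31, 46, 11, -11, -9, -31, 37] -> [-4, 31, 46, 11] -> [4, -31, -46, -11] -> [4, -31, -46, -11]
  [-21, -10, 34, -38] -> [-21, -10, 34, -38] -> [21, 10, -34, 38] -> [21, 10, -34, 38]
  [-23, -46, 15, -23, 12, -1, 35, -23] -> [-23, -46, 15, -23] -> [23, 46, -15, 23] -> [23, 46, -15]
  [-29, 2, -48, 8, -9] -> [-29, 2, -48, 8] -> [29, -2, 48, -8] -> [29, -2, 48, -8]
  [21, -38, 25, 24, -46, 10, -26, 22, 36, 6] -> [21, -38, 25, 24] -> [-21, 38, -25, -24] -> [-21, 38, -25, -24]
  probe: [5, 6, 12, -25, -24, -8, 7, -22] -> [5, 6, 12, -25] -> [-5, -6, -12, 25] -> [-5, -6, -12, 25]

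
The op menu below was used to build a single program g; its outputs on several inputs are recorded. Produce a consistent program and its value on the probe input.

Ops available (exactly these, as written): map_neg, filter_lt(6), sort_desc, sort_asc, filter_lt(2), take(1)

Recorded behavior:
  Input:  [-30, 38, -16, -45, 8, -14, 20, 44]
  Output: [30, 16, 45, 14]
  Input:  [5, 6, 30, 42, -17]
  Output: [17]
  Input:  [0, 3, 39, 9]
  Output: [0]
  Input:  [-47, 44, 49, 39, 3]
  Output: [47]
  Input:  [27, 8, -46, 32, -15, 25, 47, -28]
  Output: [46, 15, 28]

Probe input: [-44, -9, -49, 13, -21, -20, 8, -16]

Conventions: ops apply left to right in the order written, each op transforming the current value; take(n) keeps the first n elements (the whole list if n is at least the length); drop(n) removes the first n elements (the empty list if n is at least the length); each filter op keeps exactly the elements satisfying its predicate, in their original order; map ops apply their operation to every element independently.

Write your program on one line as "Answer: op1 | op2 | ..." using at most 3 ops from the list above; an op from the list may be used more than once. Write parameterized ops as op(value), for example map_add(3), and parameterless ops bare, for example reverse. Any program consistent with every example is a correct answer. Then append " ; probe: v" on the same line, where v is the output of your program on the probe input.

filter_lt(2) | map_neg ; probe: [44, 9, 49, 21, 20, 16]

Check, running the answer program on each example:
  [-30, 38, -16, -45, 8, -14, 20, 44] -> [-30, -16, -45, -14] -> [30, 16, 45, 14]
  [5, 6, 30, 42, -17] -> [-17] -> [17]
  [0, 3, 39, 9] -> [0] -> [0]
  [-47, 44, 49, 39, 3] -> [-47] -> [47]
  [27, 8, -46, 32, -15, 25, 47, -28] -> [-46, -15, -28] -> [46, 15, 28]
  probe: [-44, -9, -49, 13, -21, -20, 8, -16] -> [-44, -9, -49, -21, -20, -16] -> [44, 9, 49, 21, 20, 16]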